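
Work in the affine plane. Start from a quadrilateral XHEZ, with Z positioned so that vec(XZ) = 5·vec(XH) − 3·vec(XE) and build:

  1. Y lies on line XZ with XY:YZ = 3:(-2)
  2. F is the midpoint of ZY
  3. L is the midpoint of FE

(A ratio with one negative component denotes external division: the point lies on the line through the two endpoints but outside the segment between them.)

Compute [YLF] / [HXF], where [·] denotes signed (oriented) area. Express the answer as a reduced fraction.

[YLF]:[HXF] = 5/12

Assign X = (0, 0), H = (1, 0), E = (0, 1), Z = (5, -3) — the answer is frame-independent, so this choice is without loss of generality.
1. Y lies on line XZ with XY:YZ = 3:(-2) ⇒ Y = (15, -9)
2. F is the midpoint of ZY ⇒ F = (10, -6)
3. L is the midpoint of FE ⇒ L = (5, -5/2)
2·[YLF] = 5/2, 2·[HXF] = 6
[YLF]:[HXF] = 5/2:6 = 5/12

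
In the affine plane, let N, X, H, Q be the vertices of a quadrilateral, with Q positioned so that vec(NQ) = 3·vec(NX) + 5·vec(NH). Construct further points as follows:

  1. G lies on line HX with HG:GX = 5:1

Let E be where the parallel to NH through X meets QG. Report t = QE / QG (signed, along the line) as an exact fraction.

Choose coordinates N = (0, 0), X = (1, 0), H = (0, 1), Q = (3, 5).
1. G lies on line HX with HG:GX = 5:1 ⇒ G = (5/6, 1/6)
through X parallel to NH: direction (0, 1); meets QG at E = (1, 7/13)
E = Q + t·(G−Q) with t = 12/13

t = 12/13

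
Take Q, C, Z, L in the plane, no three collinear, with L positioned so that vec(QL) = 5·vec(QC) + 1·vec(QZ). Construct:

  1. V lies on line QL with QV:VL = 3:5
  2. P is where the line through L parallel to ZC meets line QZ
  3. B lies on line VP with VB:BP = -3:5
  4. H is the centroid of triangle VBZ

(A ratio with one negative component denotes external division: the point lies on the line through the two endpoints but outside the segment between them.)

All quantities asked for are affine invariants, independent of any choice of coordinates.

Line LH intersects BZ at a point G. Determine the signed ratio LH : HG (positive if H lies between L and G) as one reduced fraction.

Work in coordinates with Q = (0, 0), C = (1, 0), Z = (0, 1), L = (5, 1).
1. V lies on line QL with QV:VL = 3:5 ⇒ V = (15/8, 3/8)
2. P is where the line through L parallel to ZC meets line QZ ⇒ P = (0, 6)
3. B lies on line VP with VB:BP = -3:5 ⇒ B = (75/16, -129/16)
4. H is the centroid of triangle VBZ ⇒ H = (35/16, -107/48)
line LH meets BZ at G = (775/416, -3247/1248)
H = L + t·(G−L) with t = 26/29, so LH:HG = 26/29:3/29

LH:HG = 26/3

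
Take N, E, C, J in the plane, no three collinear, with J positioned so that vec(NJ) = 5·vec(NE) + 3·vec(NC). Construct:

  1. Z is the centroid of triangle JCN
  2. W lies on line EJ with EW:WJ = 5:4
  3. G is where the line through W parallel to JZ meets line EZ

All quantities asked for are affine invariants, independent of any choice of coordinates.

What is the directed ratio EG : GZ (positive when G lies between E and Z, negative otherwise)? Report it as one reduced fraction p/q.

Set N = (0, 0), E = (1, 0), C = (0, 1), J = (5, 3); any affine frame gives the same invariant.
1. Z is the centroid of triangle JCN ⇒ Z = (5/3, 4/3)
2. W lies on line EJ with EW:WJ = 5:4 ⇒ W = (29/9, 5/3)
3. G is where the line through W parallel to JZ meets line EZ ⇒ G = (37/27, 20/27)
G = E + t·(Z−E) with t = 5/9, so EG:GZ = t:(1−t) = 5/9:4/9

EG:GZ = 5/4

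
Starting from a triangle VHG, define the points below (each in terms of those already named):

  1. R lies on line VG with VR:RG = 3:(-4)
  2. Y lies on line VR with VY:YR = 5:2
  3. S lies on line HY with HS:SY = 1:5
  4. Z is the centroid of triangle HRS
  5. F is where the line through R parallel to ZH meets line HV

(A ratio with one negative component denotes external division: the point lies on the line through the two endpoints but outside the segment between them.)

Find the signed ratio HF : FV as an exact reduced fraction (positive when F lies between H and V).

Work in coordinates with V = (0, 0), H = (1, 0), G = (0, 1).
1. R lies on line VG with VR:RG = 3:(-4) ⇒ R = (0, -3)
2. Y lies on line VR with VY:YR = 5:2 ⇒ Y = (0, -15/7)
3. S lies on line HY with HS:SY = 1:5 ⇒ S = (5/6, -5/14)
4. Z is the centroid of triangle HRS ⇒ Z = (11/18, -47/42)
5. F is where the line through R parallel to ZH meets line HV ⇒ F = (49/47, 0)
F = H + t·(V−H) with t = -2/47, so HF:FV = t:(1−t) = -2/47:49/47

HF:FV = -2/49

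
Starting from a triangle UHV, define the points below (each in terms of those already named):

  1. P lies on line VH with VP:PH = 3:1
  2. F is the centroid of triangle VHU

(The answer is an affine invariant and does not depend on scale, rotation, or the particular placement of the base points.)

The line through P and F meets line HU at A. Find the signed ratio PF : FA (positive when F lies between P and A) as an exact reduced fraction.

Assign U = (0, 0), H = (1, 0), V = (0, 1) — the answer is frame-independent, so this choice is without loss of generality.
1. P lies on line VH with VP:PH = 3:1 ⇒ P = (3/4, 1/4)
2. F is the centroid of triangle VHU ⇒ F = (1/3, 1/3)
line PF meets HU at A = (2, 0)
F = P + t·(A−P) with t = -1/3, so PF:FA = -1/3:4/3

PF:FA = -1/4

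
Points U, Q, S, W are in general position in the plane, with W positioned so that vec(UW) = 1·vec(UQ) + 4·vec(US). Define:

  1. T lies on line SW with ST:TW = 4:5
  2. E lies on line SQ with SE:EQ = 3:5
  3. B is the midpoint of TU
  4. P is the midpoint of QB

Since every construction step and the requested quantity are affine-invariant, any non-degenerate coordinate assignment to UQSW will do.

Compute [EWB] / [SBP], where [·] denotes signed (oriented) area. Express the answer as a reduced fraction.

[EWB]:[SBP] = -123/28

Work in coordinates with U = (0, 0), Q = (1, 0), S = (0, 1), W = (1, 4).
1. T lies on line SW with ST:TW = 4:5 ⇒ T = (4/9, 7/3)
2. E lies on line SQ with SE:EQ = 3:5 ⇒ E = (3/8, 5/8)
3. B is the midpoint of TU ⇒ B = (2/9, 7/6)
4. P is the midpoint of QB ⇒ P = (11/18, 7/12)
2·[EWB] = 41/48, 2·[SBP] = -7/36
[EWB]:[SBP] = 41/48:-7/36 = -123/28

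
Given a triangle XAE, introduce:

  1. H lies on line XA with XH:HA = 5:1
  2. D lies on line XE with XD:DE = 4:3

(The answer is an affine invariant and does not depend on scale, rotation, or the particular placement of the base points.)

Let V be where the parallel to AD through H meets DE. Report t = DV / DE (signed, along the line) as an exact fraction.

Set X = (0, 0), A = (1, 0), E = (0, 1); any affine frame gives the same invariant.
1. H lies on line XA with XH:HA = 5:1 ⇒ H = (5/6, 0)
2. D lies on line XE with XD:DE = 4:3 ⇒ D = (0, 4/7)
through H parallel to AD: direction (-1, 4/7); meets DE at V = (0, 10/21)
V = D + t·(E−D) with t = -2/9

t = -2/9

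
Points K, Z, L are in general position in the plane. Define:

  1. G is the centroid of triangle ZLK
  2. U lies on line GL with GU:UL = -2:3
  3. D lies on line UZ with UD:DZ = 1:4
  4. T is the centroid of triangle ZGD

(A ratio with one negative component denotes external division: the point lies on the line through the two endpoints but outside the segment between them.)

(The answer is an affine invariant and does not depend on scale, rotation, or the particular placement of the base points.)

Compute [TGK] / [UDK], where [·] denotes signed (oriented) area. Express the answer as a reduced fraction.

Choose coordinates K = (0, 0), Z = (1, 0), L = (0, 1).
1. G is the centroid of triangle ZLK ⇒ G = (1/3, 1/3)
2. U lies on line GL with GU:UL = -2:3 ⇒ U = (1, -1)
3. D lies on line UZ with UD:DZ = 1:4 ⇒ D = (1, -4/5)
4. T is the centroid of triangle ZGD ⇒ T = (7/9, -7/45)
2·[TGK] = 14/45, 2·[UDK] = 1/5
[TGK]:[UDK] = 14/45:1/5 = 14/9

[TGK]:[UDK] = 14/9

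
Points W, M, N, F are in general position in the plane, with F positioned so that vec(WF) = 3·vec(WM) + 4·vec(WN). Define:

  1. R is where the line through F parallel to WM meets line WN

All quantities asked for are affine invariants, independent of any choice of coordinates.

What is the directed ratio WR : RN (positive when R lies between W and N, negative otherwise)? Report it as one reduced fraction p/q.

WR:RN = -4/3

Work in coordinates with W = (0, 0), M = (1, 0), N = (0, 1), F = (3, 4).
1. R is where the line through F parallel to WM meets line WN ⇒ R = (0, 4)
R = W + t·(N−W) with t = 4, so WR:RN = t:(1−t) = 4:-3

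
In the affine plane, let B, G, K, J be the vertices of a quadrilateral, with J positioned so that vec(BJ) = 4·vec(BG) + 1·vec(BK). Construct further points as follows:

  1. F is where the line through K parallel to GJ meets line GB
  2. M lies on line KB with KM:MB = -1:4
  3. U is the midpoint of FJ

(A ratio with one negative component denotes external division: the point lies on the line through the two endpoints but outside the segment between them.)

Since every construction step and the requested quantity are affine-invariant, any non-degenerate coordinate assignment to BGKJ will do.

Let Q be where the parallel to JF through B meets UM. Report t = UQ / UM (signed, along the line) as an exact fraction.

Assign B = (0, 0), G = (1, 0), K = (0, 1), J = (4, 1) — the answer is frame-independent, so this choice is without loss of generality.
1. F is where the line through K parallel to GJ meets line GB ⇒ F = (-3, 0)
2. M lies on line KB with KM:MB = -1:4 ⇒ M = (0, 4/3)
3. U is the midpoint of FJ ⇒ U = (1/2, 1/2)
through B parallel to JF: direction (-7, -1); meets UM at Q = (14/19, 2/19)
Q = U + t·(M−U) with t = -9/19

t = -9/19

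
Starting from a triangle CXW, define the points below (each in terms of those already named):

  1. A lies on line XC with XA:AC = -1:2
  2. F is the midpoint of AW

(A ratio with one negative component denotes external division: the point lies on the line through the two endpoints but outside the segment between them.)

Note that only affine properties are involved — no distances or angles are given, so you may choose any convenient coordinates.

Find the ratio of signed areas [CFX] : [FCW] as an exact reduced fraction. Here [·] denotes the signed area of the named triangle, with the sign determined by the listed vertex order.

Set C = (0, 0), X = (1, 0), W = (0, 1); any affine frame gives the same invariant.
1. A lies on line XC with XA:AC = -1:2 ⇒ A = (2, 0)
2. F is the midpoint of AW ⇒ F = (1, 1/2)
2·[CFX] = -1/2, 2·[FCW] = -1
[CFX]:[FCW] = -1/2:-1 = 1/2

[CFX]:[FCW] = 1/2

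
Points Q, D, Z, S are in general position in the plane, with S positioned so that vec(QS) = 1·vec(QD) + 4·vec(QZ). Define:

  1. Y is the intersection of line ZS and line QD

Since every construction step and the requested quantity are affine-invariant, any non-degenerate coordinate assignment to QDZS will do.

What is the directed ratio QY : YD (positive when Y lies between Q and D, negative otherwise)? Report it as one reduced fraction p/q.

Work in coordinates with Q = (0, 0), D = (1, 0), Z = (0, 1), S = (1, 4).
1. Y is the intersection of line ZS and line QD ⇒ Y = (-1/3, 0)
Y = Q + t·(D−Q) with t = -1/3, so QY:YD = t:(1−t) = -1/3:4/3

QY:YD = -1/4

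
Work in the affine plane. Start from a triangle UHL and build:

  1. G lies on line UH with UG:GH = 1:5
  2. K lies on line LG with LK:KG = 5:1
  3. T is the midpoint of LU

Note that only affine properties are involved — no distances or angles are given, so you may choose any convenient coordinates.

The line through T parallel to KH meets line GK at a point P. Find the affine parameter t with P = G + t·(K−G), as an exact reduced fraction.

Work in coordinates with U = (0, 0), H = (1, 0), L = (0, 1).
1. G lies on line UH with UG:GH = 1:5 ⇒ G = (1/6, 0)
2. K lies on line LG with LK:KG = 5:1 ⇒ K = (5/36, 1/6)
3. T is the midpoint of LU ⇒ T = (0, 1/2)
through T parallel to KH: direction (31/36, -1/6); meets GK at P = (31/360, 29/60)
P = G + t·(K−G) with t = 29/10

t = 29/10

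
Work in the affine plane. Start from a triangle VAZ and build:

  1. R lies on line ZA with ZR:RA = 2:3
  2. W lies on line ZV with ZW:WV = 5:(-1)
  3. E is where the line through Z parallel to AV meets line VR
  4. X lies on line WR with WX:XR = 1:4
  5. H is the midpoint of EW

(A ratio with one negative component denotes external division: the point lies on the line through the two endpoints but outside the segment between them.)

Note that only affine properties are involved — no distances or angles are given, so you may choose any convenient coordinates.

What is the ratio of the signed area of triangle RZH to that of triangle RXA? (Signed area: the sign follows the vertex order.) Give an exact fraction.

Choose coordinates V = (0, 0), A = (1, 0), Z = (0, 1).
1. R lies on line ZA with ZR:RA = 2:3 ⇒ R = (2/5, 3/5)
2. W lies on line ZV with ZW:WV = 5:(-1) ⇒ W = (0, -1/4)
3. E is where the line through Z parallel to AV meets line VR ⇒ E = (2/3, 1)
4. X lies on line WR with WX:XR = 1:4 ⇒ X = (2/25, -2/25)
5. H is the midpoint of EW ⇒ H = (1/3, 3/8)
2·[RZH] = 7/60, 2·[RXA] = 3/5
[RZH]:[RXA] = 7/60:3/5 = 7/36

[RZH]:[RXA] = 7/36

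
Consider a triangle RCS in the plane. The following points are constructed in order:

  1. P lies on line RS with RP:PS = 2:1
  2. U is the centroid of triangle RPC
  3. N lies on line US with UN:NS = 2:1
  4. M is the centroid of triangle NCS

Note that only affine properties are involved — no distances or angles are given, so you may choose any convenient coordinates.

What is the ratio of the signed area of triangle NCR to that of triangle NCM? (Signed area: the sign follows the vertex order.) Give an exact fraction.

Set R = (0, 0), C = (1, 0), S = (0, 1); any affine frame gives the same invariant.
1. P lies on line RS with RP:PS = 2:1 ⇒ P = (0, 2/3)
2. U is the centroid of triangle RPC ⇒ U = (1/3, 2/9)
3. N lies on line US with UN:NS = 2:1 ⇒ N = (1/9, 20/27)
4. M is the centroid of triangle NCS ⇒ M = (10/27, 47/81)
2·[NCR] = -20/27, 2·[NCM] = 4/81
[NCR]:[NCM] = -20/27:4/81 = -15

[NCR]:[NCM] = -15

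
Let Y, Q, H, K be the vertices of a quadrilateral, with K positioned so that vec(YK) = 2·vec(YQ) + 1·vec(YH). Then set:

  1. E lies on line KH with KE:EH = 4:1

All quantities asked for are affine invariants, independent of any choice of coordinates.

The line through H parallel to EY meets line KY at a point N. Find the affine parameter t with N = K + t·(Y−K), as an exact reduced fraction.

Choose coordinates Y = (0, 0), Q = (1, 0), H = (0, 1), K = (2, 1).
1. E lies on line KH with KE:EH = 4:1 ⇒ E = (2/5, 1)
through H parallel to EY: direction (-2/5, -1); meets KY at N = (-1/2, -1/4)
N = K + t·(Y−K) with t = 5/4

t = 5/4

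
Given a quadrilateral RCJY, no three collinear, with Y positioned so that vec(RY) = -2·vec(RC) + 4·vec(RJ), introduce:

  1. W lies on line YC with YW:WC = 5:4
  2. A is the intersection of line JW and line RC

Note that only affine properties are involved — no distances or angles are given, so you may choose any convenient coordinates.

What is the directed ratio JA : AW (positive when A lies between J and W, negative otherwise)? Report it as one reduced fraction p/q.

JA:AW = -9/16

Work in coordinates with R = (0, 0), C = (1, 0), J = (0, 1), Y = (-2, 4).
1. W lies on line YC with YW:WC = 5:4 ⇒ W = (-1/3, 16/9)
2. A is the intersection of line JW and line RC ⇒ A = (3/7, 0)
A = J + t·(W−J) with t = -9/7, so JA:AW = t:(1−t) = -9/7:16/7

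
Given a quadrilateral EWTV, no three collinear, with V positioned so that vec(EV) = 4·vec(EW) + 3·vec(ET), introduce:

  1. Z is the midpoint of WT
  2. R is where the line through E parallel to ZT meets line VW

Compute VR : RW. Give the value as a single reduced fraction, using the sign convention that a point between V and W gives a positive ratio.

Work in coordinates with E = (0, 0), W = (1, 0), T = (0, 1), V = (4, 3).
1. Z is the midpoint of WT ⇒ Z = (1/2, 1/2)
2. R is where the line through E parallel to ZT meets line VW ⇒ R = (1/2, -1/2)
R = V + t·(W−V) with t = 7/6, so VR:RW = t:(1−t) = 7/6:-1/6

VR:RW = -7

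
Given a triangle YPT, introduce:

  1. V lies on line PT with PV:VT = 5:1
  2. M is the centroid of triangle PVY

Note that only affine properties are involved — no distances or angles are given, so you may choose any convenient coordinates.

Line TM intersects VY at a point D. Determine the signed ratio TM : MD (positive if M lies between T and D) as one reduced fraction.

Choose coordinates Y = (0, 0), P = (1, 0), T = (0, 1).
1. V lies on line PT with PV:VT = 5:1 ⇒ V = (1/6, 5/6)
2. M is the centroid of triangle PVY ⇒ M = (7/18, 5/18)
line TM meets VY at D = (7/48, 35/48)
M = T + t·(D−T) with t = 8/3, so TM:MD = 8/3:-5/3

TM:MD = -8/5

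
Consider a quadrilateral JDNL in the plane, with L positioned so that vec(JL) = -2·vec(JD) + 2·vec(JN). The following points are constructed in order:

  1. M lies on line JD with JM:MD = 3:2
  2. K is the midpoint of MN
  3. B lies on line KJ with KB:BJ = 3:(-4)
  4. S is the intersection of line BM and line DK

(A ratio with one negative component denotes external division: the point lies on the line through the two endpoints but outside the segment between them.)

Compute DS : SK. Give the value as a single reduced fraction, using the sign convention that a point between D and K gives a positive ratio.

DS:SK = 8/9

Choose coordinates J = (0, 0), D = (1, 0), N = (0, 1), L = (-2, 2).
1. M lies on line JD with JM:MD = 3:2 ⇒ M = (3/5, 0)
2. K is the midpoint of MN ⇒ K = (3/10, 1/2)
3. B lies on line KJ with KB:BJ = 3:(-4) ⇒ B = (6/5, 2)
4. S is the intersection of line BM and line DK ⇒ S = (57/85, 4/17)
S = D + t·(K−D) with t = 8/17, so DS:SK = t:(1−t) = 8/17:9/17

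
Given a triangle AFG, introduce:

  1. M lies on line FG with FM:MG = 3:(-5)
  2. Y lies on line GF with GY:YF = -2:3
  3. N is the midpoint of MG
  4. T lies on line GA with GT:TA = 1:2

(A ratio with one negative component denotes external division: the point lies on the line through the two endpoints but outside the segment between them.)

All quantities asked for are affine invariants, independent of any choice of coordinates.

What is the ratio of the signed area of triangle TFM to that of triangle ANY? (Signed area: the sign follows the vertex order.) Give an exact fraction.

Choose coordinates A = (0, 0), F = (1, 0), G = (0, 1).
1. M lies on line FG with FM:MG = 3:(-5) ⇒ M = (5/2, -3/2)
2. Y lies on line GF with GY:YF = -2:3 ⇒ Y = (-2, 3)
3. N is the midpoint of MG ⇒ N = (5/4, -1/4)
4. T lies on line GA with GT:TA = 1:2 ⇒ T = (0, 2/3)
2·[TFM] = -1/2, 2·[ANY] = 13/4
[TFM]:[ANY] = -1/2:13/4 = -2/13

[TFM]:[ANY] = -2/13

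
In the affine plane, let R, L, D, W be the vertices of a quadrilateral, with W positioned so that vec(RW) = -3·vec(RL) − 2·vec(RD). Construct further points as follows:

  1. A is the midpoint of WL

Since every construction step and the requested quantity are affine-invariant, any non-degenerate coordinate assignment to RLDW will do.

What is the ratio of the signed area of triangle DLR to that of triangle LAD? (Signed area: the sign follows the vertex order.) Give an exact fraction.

Choose coordinates R = (0, 0), L = (1, 0), D = (0, 1), W = (-3, -2).
1. A is the midpoint of WL ⇒ A = (-1, -1)
2·[DLR] = -1, 2·[LAD] = -3
[DLR]:[LAD] = -1:-3 = 1/3

[DLR]:[LAD] = 1/3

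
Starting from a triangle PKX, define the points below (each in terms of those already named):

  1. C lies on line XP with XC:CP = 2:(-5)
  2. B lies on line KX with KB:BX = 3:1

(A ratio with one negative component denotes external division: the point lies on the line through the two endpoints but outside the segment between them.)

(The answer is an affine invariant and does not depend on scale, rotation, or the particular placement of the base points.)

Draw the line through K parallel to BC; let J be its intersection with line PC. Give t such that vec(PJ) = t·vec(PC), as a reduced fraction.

t = 11/5

Set P = (0, 0), K = (1, 0), X = (0, 1); any affine frame gives the same invariant.
1. C lies on line XP with XC:CP = 2:(-5) ⇒ C = (0, 5/3)
2. B lies on line KX with KB:BX = 3:1 ⇒ B = (1/4, 3/4)
through K parallel to BC: direction (-1/4, 11/12); meets PC at J = (0, 11/3)
J = P + t·(C−P) with t = 11/5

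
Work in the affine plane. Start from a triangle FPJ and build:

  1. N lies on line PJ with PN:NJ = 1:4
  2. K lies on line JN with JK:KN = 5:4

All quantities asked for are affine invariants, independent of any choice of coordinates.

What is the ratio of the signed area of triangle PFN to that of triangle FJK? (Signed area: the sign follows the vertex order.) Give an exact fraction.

Set F = (0, 0), P = (1, 0), J = (0, 1); any affine frame gives the same invariant.
1. N lies on line PJ with PN:NJ = 1:4 ⇒ N = (4/5, 1/5)
2. K lies on line JN with JK:KN = 5:4 ⇒ K = (4/9, 5/9)
2·[PFN] = -1/5, 2·[FJK] = -4/9
[PFN]:[FJK] = -1/5:-4/9 = 9/20

[PFN]:[FJK] = 9/20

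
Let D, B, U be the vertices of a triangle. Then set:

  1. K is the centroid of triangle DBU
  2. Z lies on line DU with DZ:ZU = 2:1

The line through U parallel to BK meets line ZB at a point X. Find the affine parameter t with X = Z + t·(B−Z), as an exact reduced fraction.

Set D = (0, 0), B = (1, 0), U = (0, 1); any affine frame gives the same invariant.
1. K is the centroid of triangle DBU ⇒ K = (1/3, 1/3)
2. Z lies on line DU with DZ:ZU = 2:1 ⇒ Z = (0, 2/3)
through U parallel to BK: direction (-2/3, 1/3); meets ZB at X = (-2, 2)
X = Z + t·(B−Z) with t = -2

t = -2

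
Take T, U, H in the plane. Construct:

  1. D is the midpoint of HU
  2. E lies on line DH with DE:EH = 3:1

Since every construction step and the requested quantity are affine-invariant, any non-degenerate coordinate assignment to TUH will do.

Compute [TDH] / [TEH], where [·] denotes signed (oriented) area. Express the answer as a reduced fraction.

[TDH]:[TEH] = 4

Choose coordinates T = (0, 0), U = (1, 0), H = (0, 1).
1. D is the midpoint of HU ⇒ D = (1/2, 1/2)
2. E lies on line DH with DE:EH = 3:1 ⇒ E = (1/8, 7/8)
2·[TDH] = 1/2, 2·[TEH] = 1/8
[TDH]:[TEH] = 1/2:1/8 = 4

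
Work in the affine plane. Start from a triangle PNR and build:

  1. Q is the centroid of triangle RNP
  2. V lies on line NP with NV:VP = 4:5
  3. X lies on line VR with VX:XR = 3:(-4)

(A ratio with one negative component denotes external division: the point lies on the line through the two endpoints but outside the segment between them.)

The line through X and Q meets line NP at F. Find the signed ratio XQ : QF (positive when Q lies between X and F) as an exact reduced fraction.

Set P = (0, 0), N = (1, 0), R = (0, 1); any affine frame gives the same invariant.
1. Q is the centroid of triangle RNP ⇒ Q = (1/3, 1/3)
2. V lies on line NP with NV:VP = 4:5 ⇒ V = (5/9, 0)
3. X lies on line VR with VX:XR = 3:(-4) ⇒ X = (20/9, -3)
line XQ meets NP at F = (47/90, 0)
Q = X + t·(F−X) with t = 10/9, so XQ:QF = 10/9:-1/9

XQ:QF = -10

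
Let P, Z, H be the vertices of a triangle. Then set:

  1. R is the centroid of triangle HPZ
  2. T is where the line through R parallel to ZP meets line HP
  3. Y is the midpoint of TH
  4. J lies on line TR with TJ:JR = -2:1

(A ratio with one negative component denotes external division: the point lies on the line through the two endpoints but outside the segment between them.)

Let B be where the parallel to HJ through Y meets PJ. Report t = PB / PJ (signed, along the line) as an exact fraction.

Assign P = (0, 0), Z = (1, 0), H = (0, 1) — the answer is frame-independent, so this choice is without loss of generality.
1. R is the centroid of triangle HPZ ⇒ R = (1/3, 1/3)
2. T is where the line through R parallel to ZP meets line HP ⇒ T = (0, 1/3)
3. Y is the midpoint of TH ⇒ Y = (0, 2/3)
4. J lies on line TR with TJ:JR = -2:1 ⇒ J = (2/3, 1/3)
through Y parallel to HJ: direction (2/3, -2/3); meets PJ at B = (4/9, 2/9)
B = P + t·(J−P) with t = 2/3

t = 2/3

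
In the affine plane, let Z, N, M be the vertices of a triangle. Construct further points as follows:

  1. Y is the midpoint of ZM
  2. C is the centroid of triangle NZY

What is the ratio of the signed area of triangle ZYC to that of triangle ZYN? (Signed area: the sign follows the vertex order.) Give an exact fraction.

[ZYC]:[ZYN] = 1/3

Assign Z = (0, 0), N = (1, 0), M = (0, 1) — the answer is frame-independent, so this choice is without loss of generality.
1. Y is the midpoint of ZM ⇒ Y = (0, 1/2)
2. C is the centroid of triangle NZY ⇒ C = (1/3, 1/6)
2·[ZYC] = -1/6, 2·[ZYN] = -1/2
[ZYC]:[ZYN] = -1/6:-1/2 = 1/3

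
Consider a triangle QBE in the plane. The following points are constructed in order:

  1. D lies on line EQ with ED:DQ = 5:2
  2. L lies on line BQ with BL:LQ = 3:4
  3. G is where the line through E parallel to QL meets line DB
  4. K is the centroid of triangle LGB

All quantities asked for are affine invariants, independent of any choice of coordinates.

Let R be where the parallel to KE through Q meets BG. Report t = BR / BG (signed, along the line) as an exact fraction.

Work in coordinates with Q = (0, 0), B = (1, 0), E = (0, 1).
1. D lies on line EQ with ED:DQ = 5:2 ⇒ D = (0, 2/7)
2. L lies on line BQ with BL:LQ = 3:4 ⇒ L = (4/7, 0)
3. G is where the line through E parallel to QL meets line DB ⇒ G = (-5/2, 1)
4. K is the centroid of triangle LGB ⇒ K = (-13/42, 1/3)
through Q parallel to KE: direction (13/42, 2/3); meets BG at R = (13/111, 28/111)
R = B + t·(G−B) with t = 28/111

t = 28/111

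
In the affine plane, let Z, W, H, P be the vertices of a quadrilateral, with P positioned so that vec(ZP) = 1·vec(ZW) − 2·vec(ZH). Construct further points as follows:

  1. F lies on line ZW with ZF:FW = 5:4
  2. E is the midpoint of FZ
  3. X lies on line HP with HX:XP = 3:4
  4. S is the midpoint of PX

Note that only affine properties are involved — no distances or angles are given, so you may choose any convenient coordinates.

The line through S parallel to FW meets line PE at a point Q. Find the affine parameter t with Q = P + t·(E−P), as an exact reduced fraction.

Assign Z = (0, 0), W = (1, 0), H = (0, 1), P = (1, -2) — the answer is frame-independent, so this choice is without loss of generality.
1. F lies on line ZW with ZF:FW = 5:4 ⇒ F = (5/9, 0)
2. E is the midpoint of FZ ⇒ E = (5/18, 0)
3. X lies on line HP with HX:XP = 3:4 ⇒ X = (3/7, -2/7)
4. S is the midpoint of PX ⇒ S = (5/7, -8/7)
through S parallel to FW: direction (4/9, 0); meets PE at Q = (29/42, -8/7)
Q = P + t·(E−P) with t = 3/7

t = 3/7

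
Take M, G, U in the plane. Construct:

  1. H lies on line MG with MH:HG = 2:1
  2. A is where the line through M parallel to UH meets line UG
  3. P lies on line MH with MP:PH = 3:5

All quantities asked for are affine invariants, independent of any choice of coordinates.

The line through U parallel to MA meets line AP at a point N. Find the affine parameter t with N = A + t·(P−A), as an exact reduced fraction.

t = 8/3

Work in coordinates with M = (0, 0), G = (1, 0), U = (0, 1).
1. H lies on line MG with MH:HG = 2:1 ⇒ H = (2/3, 0)
2. A is where the line through M parallel to UH meets line UG ⇒ A = (-2, 3)
3. P lies on line MH with MP:PH = 3:5 ⇒ P = (1/4, 0)
through U parallel to MA: direction (-2, 3); meets AP at N = (4, -5)
N = A + t·(P−A) with t = 8/3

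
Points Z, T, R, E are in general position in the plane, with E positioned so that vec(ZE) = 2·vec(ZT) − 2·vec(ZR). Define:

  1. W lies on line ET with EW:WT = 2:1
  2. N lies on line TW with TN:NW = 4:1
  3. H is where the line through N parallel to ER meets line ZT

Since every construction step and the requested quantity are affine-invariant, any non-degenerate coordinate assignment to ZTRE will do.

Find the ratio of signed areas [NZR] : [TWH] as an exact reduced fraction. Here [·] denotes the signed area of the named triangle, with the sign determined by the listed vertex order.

Choose coordinates Z = (0, 0), T = (1, 0), R = (0, 1), E = (2, -2).
1. W lies on line ET with EW:WT = 2:1 ⇒ W = (4/3, -2/3)
2. N lies on line TW with TN:NW = 4:1 ⇒ N = (19/15, -8/15)
3. H is where the line through N parallel to ER meets line ZT ⇒ H = (41/45, 0)
2·[NZR] = -19/15, 2·[TWH] = -8/135
[NZR]:[TWH] = -19/15:-8/135 = 171/8

[NZR]:[TWH] = 171/8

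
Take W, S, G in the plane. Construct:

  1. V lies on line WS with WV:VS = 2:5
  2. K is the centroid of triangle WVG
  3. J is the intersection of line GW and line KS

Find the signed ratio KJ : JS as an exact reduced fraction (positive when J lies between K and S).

Choose coordinates W = (0, 0), S = (1, 0), G = (0, 1).
1. V lies on line WS with WV:VS = 2:5 ⇒ V = (2/7, 0)
2. K is the centroid of triangle WVG ⇒ K = (2/21, 1/3)
3. J is the intersection of line GW and line KS ⇒ J = (0, 7/19)
J = K + t·(S−K) with t = -2/19, so KJ:JS = t:(1−t) = -2/19:21/19

KJ:JS = -2/21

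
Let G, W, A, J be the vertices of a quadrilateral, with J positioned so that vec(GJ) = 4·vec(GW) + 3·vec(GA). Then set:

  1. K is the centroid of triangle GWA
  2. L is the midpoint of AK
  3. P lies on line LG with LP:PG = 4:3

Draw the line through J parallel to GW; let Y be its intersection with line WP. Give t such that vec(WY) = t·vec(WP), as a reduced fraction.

t = 21/2

Set G = (0, 0), W = (1, 0), A = (0, 1), J = (4, 3); any affine frame gives the same invariant.
1. K is the centroid of triangle GWA ⇒ K = (1/3, 1/3)
2. L is the midpoint of AK ⇒ L = (1/6, 2/3)
3. P lies on line LG with LP:PG = 4:3 ⇒ P = (1/14, 2/7)
through J parallel to GW: direction (1, 0); meets WP at Y = (-35/4, 3)
Y = W + t·(P−W) with t = 21/2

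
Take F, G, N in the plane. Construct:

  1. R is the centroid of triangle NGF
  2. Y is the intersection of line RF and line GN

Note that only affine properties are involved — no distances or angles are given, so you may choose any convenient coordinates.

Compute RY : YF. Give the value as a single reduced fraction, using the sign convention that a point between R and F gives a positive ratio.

Work in coordinates with F = (0, 0), G = (1, 0), N = (0, 1).
1. R is the centroid of triangle NGF ⇒ R = (1/3, 1/3)
2. Y is the intersection of line RF and line GN ⇒ Y = (1/2, 1/2)
Y = R + t·(F−R) with t = -1/2, so RY:YF = t:(1−t) = -1/2:3/2

RY:YF = -1/3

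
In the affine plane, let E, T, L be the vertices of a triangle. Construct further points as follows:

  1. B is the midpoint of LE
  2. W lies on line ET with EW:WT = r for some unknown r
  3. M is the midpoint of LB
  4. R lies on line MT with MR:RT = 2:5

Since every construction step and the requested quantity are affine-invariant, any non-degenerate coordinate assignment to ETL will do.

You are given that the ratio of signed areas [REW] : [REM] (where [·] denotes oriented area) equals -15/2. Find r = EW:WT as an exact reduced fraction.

r = -3/2

Choose coordinates E = (0, 0), T = (1, 0), L = (0, 1).
1. B is the midpoint of LE ⇒ B = (0, 1/2)
2. With EW:WT = r, write λ = r/(r+1) so W = E + λ·(T−E); W is affine-linear in λ
3. M is the midpoint of LB ⇒ M = (0, 3/4)
4. R lies on line MT with MR:RT = 2:5 ⇒ R = (2/7, 15/28)
Every point depending on W is an affine combination of W and λ-independent points, so each such coordinate is linear in λ; the λ² term in each signed area is a multiple of (T−E)×(T−E) = 0, so 2·[REW] and 2·[REM] are each linear in λ. Evaluating at λ=0 and λ=1:
  2·[REW] = 15/28·λ,   2·[REM] = -3/14
So [REW]:[REM] = (15/28·λ) / (-3/14). Setting this equal to -15/2:
  15/28·λ = -15/2·(-3/14)  ⇒  λ = 3
Then r = λ/(1−λ) = (3)/(-2) = -3/2. Check: with r = -3/2, W = (3, 0) and [REW]:[REM] = -15/2 as required.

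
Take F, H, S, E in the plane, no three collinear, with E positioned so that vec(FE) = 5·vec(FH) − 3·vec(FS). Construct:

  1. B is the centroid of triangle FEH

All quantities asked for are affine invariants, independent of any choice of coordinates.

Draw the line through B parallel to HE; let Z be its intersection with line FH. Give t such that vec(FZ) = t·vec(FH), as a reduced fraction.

Choose coordinates F = (0, 0), H = (1, 0), S = (0, 1), E = (5, -3).
1. B is the centroid of triangle FEH ⇒ B = (2, -1)
through B parallel to HE: direction (4, -3); meets FH at Z = (2/3, 0)
Z = F + t·(H−F) with t = 2/3

t = 2/3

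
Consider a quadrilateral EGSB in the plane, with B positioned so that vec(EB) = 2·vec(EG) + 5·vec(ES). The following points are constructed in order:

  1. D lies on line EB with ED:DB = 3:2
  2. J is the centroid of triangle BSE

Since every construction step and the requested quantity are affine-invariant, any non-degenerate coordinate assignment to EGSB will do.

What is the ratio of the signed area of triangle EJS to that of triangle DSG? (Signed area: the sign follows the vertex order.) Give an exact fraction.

[EJS]:[DSG] = 5/24

Choose coordinates E = (0, 0), G = (1, 0), S = (0, 1), B = (2, 5).
1. D lies on line EB with ED:DB = 3:2 ⇒ D = (6/5, 3)
2. J is the centroid of triangle BSE ⇒ J = (2/3, 2)
2·[EJS] = 2/3, 2·[DSG] = 16/5
[EJS]:[DSG] = 2/3:16/5 = 5/24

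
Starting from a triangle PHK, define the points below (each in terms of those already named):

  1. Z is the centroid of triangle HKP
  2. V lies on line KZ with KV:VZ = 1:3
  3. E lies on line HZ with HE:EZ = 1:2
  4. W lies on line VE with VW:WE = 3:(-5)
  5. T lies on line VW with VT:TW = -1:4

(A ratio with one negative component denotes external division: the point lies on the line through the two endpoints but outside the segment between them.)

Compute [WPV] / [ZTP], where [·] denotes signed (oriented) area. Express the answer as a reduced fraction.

Work in coordinates with P = (0, 0), H = (1, 0), K = (0, 1).
1. Z is the centroid of triangle HKP ⇒ Z = (1/3, 1/3)
2. V lies on line KZ with KV:VZ = 1:3 ⇒ V = (1/12, 5/6)
3. E lies on line HZ with HE:EZ = 1:2 ⇒ E = (7/9, 1/9)
4. W lies on line VE with VW:WE = 3:(-5) ⇒ W = (-23/24, 23/12)
5. T lies on line VW with VT:TW = -1:4 ⇒ T = (31/72, 17/36)
2·[WPV] = 23/24, 2·[ZTP] = 1/72
[WPV]:[ZTP] = 23/24:1/72 = 69

[WPV]:[ZTP] = 69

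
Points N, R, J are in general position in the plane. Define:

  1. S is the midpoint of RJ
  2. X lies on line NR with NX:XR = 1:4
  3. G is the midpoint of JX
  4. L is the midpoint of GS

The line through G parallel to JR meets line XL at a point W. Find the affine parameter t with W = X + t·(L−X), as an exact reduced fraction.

t = 2/3

Assign N = (0, 0), R = (1, 0), J = (0, 1) — the answer is frame-independent, so this choice is without loss of generality.
1. S is the midpoint of RJ ⇒ S = (1/2, 1/2)
2. X lies on line NR with NX:XR = 1:4 ⇒ X = (1/5, 0)
3. G is the midpoint of JX ⇒ G = (1/10, 1/2)
4. L is the midpoint of GS ⇒ L = (3/10, 1/2)
through G parallel to JR: direction (1, -1); meets XL at W = (4/15, 1/3)
W = X + t·(L−X) with t = 2/3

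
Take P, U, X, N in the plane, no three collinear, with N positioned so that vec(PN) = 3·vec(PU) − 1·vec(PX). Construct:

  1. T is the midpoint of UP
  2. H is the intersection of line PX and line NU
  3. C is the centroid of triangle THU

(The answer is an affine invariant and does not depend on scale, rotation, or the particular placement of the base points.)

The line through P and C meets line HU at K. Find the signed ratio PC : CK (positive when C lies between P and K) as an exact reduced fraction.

PC:CK = 5

Assign P = (0, 0), U = (1, 0), X = (0, 1), N = (3, -1) — the answer is frame-independent, so this choice is without loss of generality.
1. T is the midpoint of UP ⇒ T = (1/2, 0)
2. H is the intersection of line PX and line NU ⇒ H = (0, 1/2)
3. C is the centroid of triangle THU ⇒ C = (1/2, 1/6)
line PC meets HU at K = (3/5, 1/5)
C = P + t·(K−P) with t = 5/6, so PC:CK = 5/6:1/6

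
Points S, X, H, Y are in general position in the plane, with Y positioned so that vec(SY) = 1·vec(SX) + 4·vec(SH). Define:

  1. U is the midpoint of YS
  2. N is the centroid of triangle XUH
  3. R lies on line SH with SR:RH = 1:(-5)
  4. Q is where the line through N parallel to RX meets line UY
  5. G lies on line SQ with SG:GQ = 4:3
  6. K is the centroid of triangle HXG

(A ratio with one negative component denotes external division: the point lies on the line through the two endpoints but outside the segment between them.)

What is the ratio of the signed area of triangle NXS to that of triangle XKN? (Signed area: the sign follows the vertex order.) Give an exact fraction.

[NXS]:[XKN] = 30/11

Choose coordinates S = (0, 0), X = (1, 0), H = (0, 1), Y = (1, 4).
1. U is the midpoint of YS ⇒ U = (1/2, 2)
2. N is the centroid of triangle XUH ⇒ N = (1/2, 1)
3. R lies on line SH with SR:RH = 1:(-5) ⇒ R = (0, -1/4)
4. Q is where the line through N parallel to RX meets line UY ⇒ Q = (7/30, 14/15)
5. G lies on line SQ with SG:GQ = 4:3 ⇒ G = (2/15, 8/15)
6. K is the centroid of triangle HXG ⇒ K = (17/45, 23/45)
2·[NXS] = -1, 2·[XKN] = -11/30
[NXS]:[XKN] = -1:-11/30 = 30/11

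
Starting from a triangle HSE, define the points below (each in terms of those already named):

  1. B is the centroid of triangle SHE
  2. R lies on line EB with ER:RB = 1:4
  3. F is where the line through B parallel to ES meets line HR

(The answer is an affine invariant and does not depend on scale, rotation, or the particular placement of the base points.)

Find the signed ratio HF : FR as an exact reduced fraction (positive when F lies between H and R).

Work in coordinates with H = (0, 0), S = (1, 0), E = (0, 1).
1. B is the centroid of triangle SHE ⇒ B = (1/3, 1/3)
2. R lies on line EB with ER:RB = 1:4 ⇒ R = (1/15, 13/15)
3. F is where the line through B parallel to ES meets line HR ⇒ F = (1/21, 13/21)
F = H + t·(R−H) with t = 5/7, so HF:FR = t:(1−t) = 5/7:2/7

HF:FR = 5/2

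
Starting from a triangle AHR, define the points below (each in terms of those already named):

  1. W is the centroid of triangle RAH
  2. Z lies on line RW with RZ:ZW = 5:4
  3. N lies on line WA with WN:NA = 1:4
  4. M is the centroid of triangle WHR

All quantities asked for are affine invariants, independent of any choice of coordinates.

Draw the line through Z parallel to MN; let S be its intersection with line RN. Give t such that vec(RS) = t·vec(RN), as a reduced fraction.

t = 5/9

Assign A = (0, 0), H = (1, 0), R = (0, 1) — the answer is frame-independent, so this choice is without loss of generality.
1. W is the centroid of triangle RAH ⇒ W = (1/3, 1/3)
2. Z lies on line RW with RZ:ZW = 5:4 ⇒ Z = (5/27, 17/27)
3. N lies on line WA with WN:NA = 1:4 ⇒ N = (4/15, 4/15)
4. M is the centroid of triangle WHR ⇒ M = (4/9, 4/9)
through Z parallel to MN: direction (-8/45, -8/45); meets RN at S = (4/27, 16/27)
S = R + t·(N−R) with t = 5/9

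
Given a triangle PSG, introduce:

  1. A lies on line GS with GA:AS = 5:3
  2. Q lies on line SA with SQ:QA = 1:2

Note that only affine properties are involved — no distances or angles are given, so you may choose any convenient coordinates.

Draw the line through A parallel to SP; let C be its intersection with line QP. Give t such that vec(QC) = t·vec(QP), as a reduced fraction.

t = -2

Work in coordinates with P = (0, 0), S = (1, 0), G = (0, 1).
1. A lies on line GS with GA:AS = 5:3 ⇒ A = (5/8, 3/8)
2. Q lies on line SA with SQ:QA = 1:2 ⇒ Q = (7/8, 1/8)
through A parallel to SP: direction (-1, 0); meets QP at C = (21/8, 3/8)
C = Q + t·(P−Q) with t = -2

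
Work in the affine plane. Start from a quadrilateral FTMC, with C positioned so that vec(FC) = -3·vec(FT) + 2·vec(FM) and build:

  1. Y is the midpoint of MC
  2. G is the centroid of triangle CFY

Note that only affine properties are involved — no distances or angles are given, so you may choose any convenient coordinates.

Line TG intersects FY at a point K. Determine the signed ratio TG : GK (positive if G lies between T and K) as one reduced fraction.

TG:GK = -4

Assign F = (0, 0), T = (1, 0), M = (0, 1), C = (-3, 2) — the answer is frame-independent, so this choice is without loss of generality.
1. Y is the midpoint of MC ⇒ Y = (-3/2, 3/2)
2. G is the centroid of triangle CFY ⇒ G = (-3/2, 7/6)
line TG meets FY at K = (-7/8, 7/8)
G = T + t·(K−T) with t = 4/3, so TG:GK = 4/3:-1/3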